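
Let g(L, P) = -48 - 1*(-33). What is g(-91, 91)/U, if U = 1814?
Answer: -15/1814 ≈ -0.0082690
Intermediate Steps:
g(L, P) = -15 (g(L, P) = -48 + 33 = -15)
g(-91, 91)/U = -15/1814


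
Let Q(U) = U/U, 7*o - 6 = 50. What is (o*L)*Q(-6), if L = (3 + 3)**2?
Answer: 288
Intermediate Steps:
o = 8 (o = 6/7 + (1/7)*50 = 6/7 + 50/7 = 8)
L = 36 (L = 6**2 = 36)
Q(U) = 1
(o*L)*Q(-6) = (8*36)*1 = 288*1 = 288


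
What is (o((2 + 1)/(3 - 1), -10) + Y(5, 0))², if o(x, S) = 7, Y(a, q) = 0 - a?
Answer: 4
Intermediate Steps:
Y(a, q) = -a
(o((2 + 1)/(3 - 1), -10) + Y(5, 0))² = (7 - 1*5)² = (7 - 5)² = 2² = 4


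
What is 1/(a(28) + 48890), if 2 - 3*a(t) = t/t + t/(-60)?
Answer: 45/2200072 ≈ 2.0454e-5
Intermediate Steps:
a(t) = ⅓ + t/180 (a(t) = ⅔ - (t/t + t/(-60))/3 = ⅔ - (1 + t*(-1/60))/3 = ⅔ - (1 - t/60)/3 = ⅔ + (-⅓ + t/180) = ⅓ + t/180)
1/(a(28) + 48890) = 1/((⅓ + (1/180)*28) + 48890) = 1/((⅓ + 7/45) + 48890) = 1/(22/45 + 48890) = 1/(2200072/45) = 45/2200072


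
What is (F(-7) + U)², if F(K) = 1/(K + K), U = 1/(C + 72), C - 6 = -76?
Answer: 9/49 ≈ 0.18367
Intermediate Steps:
C = -70 (C = 6 - 76 = -70)
U = ½ (U = 1/(-70 + 72) = 1/2 = ½ ≈ 0.50000)
F(K) = 1/(2*K)
(F(-7) + U)² = ((½)/(-7) + ½)² = ((½)*(-⅐) + ½)² = (-1/14 + ½)² = (3/7)² = 9/49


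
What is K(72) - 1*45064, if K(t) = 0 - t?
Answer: -45136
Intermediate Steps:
K(t) = -t
K(72) - 1*45064 = -1*72 - 1*45064 = -72 - 45064 = -45136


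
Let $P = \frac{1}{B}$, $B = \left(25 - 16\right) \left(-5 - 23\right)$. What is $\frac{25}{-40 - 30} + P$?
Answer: $- \frac{13}{36} \approx -0.36111$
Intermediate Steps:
$B = -252$ ($B = 9 \left(-28\right) = -252$)
$P = - \frac{1}{252}$ ($P = \frac{1}{-252} = - \frac{1}{252} \approx -0.0039683$)
$\frac{25}{-40 - 30} + P = \frac{25}{-40 - 30} - \frac{1}{252} = \frac{25}{-70} - \frac{1}{252} = 25 \left(- \frac{1}{70}\right) - \frac{1}{252} = - \frac{5}{14} - \frac{1}{252} = - \frac{13}{36}$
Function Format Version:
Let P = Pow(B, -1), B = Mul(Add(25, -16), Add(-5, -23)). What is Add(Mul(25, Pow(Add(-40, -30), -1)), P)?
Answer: Rational(-13, 36) ≈ -0.36111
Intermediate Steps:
B = -252 (B = Mul(9, -28) = -252)
P = Rational(-1, 252) (P = Pow(-252, -1) = Rational(-1, 252) ≈ -0.0039683)
Add(Mul(25, Pow(Add(-40, -30), -1)), P) = Add(Mul(25, Pow(Add(-40, -30), -1)), Rational(-1, 252)) = Add(Mul(25, Pow(-70, -1)), Rational(-1, 252)) = Add(Mul(25, Rational(-1, 70)), Rational(-1, 252)) = Add(Rational(-5, 14), Rational(-1, 252)) = Rational(-13, 36)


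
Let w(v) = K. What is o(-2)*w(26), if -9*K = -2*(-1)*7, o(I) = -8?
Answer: 112/9 ≈ 12.444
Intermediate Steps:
K = -14/9 (K = -(-2*(-1))*7/9 = -2*7/9 = -⅑*14 = -14/9 ≈ -1.5556)
w(v) = -14/9
o(-2)*w(26) = -8*(-14/9) = 112/9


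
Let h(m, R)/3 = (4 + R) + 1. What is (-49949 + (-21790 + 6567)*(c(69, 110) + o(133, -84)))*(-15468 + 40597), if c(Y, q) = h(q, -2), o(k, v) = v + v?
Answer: 59568495532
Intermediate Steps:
o(k, v) = 2*v
h(m, R) = 15 + 3*R (h(m, R) = 3*((4 + R) + 1) = 3*(5 + R) = 15 + 3*R)
c(Y, q) = 9 (c(Y, q) = 15 + 3*(-2) = 15 - 6 = 9)
(-49949 + (-21790 + 6567)*(c(69, 110) + o(133, -84)))*(-15468 + 40597) = (-49949 + (-21790 + 6567)*(9 + 2*(-84)))*(-15468 + 40597) = (-49949 - 15223*(9 - 168))*25129 = (-49949 - 15223*(-159))*25129 = (-49949 + 2420457)*25129 = 2370508*25129 = 59568495532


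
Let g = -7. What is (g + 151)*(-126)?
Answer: -18144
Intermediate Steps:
(g + 151)*(-126) = (-7 + 151)*(-126) = 144*(-126) = -18144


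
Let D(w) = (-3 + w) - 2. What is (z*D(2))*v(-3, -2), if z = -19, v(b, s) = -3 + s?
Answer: -285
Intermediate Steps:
D(w) = -5 + w
(z*D(2))*v(-3, -2) = (-19*(-5 + 2))*(-3 - 2) = -19*(-3)*(-5) = 57*(-5) = -285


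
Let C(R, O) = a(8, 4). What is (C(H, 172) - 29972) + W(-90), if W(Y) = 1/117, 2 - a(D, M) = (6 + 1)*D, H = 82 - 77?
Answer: -3513041/117 ≈ -30026.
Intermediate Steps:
H = 5
a(D, M) = 2 - 7*D (a(D, M) = 2 - (6 + 1)*D = 2 - 7*D)
W(Y) = 1/117
C(R, O) = -54 (C(R, O) = 2 - 7*8 = 2 - 56 = -54)
(C(H, 172) - 29972) + W(-90) = (-54 - 29972) + 1/117 = -30026 + 1/117 = -3513041/117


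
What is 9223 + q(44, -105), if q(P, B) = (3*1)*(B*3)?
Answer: 8278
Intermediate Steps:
q(P, B) = 9*B (q(P, B) = 3*(3*B) = 9*B)
9223 + q(44, -105) = 9223 + 9*(-105) = 9223 - 945 = 8278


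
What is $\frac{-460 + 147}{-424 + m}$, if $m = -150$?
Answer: $\frac{313}{574} \approx 0.5453$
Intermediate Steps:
$\frac{-460 + 147}{-424 + m} = \frac{-460 + 147}{-424 - 150} = - \frac{313}{-574} = \left(-313\right) \left(- \frac{1}{574}\right) = \frac{313}{574}$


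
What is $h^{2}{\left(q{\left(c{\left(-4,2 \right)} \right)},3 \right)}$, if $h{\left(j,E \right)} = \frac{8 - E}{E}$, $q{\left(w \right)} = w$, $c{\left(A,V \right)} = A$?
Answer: $\frac{25}{9} \approx 2.7778$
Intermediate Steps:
$h{\left(j,E \right)} = \frac{8 - E}{E}$
$h^{2}{\left(q{\left(c{\left(-4,2 \right)} \right)},3 \right)} = \left(\frac{8 - 3}{3}\right)^{2} = \left(\frac{1}{3} \cdot 5\right)^{2} = \left(\frac{5}{3}\right)^{2} = \frac{25}{9}$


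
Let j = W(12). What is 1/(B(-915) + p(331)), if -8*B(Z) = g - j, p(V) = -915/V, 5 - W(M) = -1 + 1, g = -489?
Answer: 1324/78097 ≈ 0.016953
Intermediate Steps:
W(M) = 5 (W(M) = 5 - (-1 + 1) = 5 - 1*0 = 5 + 0 = 5)
j = 5
B(Z) = 247/4 (B(Z) = -(-489 - 1*5)/8 = -(-489 - 5)/8 = -⅛*(-494) = 247/4)
1/(B(-915) + p(331)) = 1/(247/4 - 915/331) = 1/(78097/1324) = 1324/78097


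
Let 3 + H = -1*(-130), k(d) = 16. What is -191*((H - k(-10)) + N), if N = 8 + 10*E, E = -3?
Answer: -16999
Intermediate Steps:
H = 127 (H = -3 - 1*(-130) = -3 + 130 = 127)
N = -22 (N = 8 + 10*(-3) = 8 - 30 = -22)
-191*((H - k(-10)) + N) = -191*((127 - 1*16) - 22) = -191*((127 - 16) - 22) = -191*(111 - 22) = -191*89 = -16999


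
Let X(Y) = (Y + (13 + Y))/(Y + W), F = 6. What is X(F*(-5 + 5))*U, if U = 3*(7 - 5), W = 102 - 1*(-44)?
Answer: 39/73 ≈ 0.53425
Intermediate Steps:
W = 146 (W = 102 + 44 = 146)
X(Y) = (13 + 2*Y)/(146 + Y) (X(Y) = (Y + (13 + Y))/(Y + 146) = (13 + 2*Y)/(146 + Y))
U = 6 (U = 3*2 = 6)
X(F*(-5 + 5))*U = ((13 + 2*(6*(-5 + 5)))/(146 + 6*(-5 + 5)))*6 = ((13 + 2*(6*0))/(146 + 6*0))*6 = ((13 + 2*0)/(146 + 0))*6 = ((13 + 0)/146)*6 = ((1/146)*13)*6 = (13/146)*6 = 39/73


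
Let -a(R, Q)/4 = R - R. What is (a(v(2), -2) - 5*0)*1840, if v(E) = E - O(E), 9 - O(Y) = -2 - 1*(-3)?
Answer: 0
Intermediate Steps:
O(Y) = 8 (O(Y) = 9 - (-2 - 1*(-3)) = 9 - (-2 + 3) = 9 - 1*1 = 9 - 1 = 8)
v(E) = -8 + E (v(E) = E - 1*8 = E - 8 = -8 + E)
a(R, Q) = 0 (a(R, Q) = -4*(R - R) = -4*0 = 0)
(a(v(2), -2) - 5*0)*1840 = (0 - 5*0)*1840 = (0 + 0)*1840 = 0*1840 = 0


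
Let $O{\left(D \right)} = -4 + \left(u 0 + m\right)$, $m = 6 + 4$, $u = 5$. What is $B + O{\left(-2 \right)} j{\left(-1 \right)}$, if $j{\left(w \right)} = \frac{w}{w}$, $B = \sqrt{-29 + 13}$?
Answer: $6 + 4 i \approx 6.0 + 4.0 i$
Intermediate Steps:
$B = 4 i$ ($B = \sqrt{-16} = 4 i \approx 4.0 i$)
$j{\left(w \right)} = 1$
$m = 10$
$O{\left(D \right)} = 6$ ($O{\left(D \right)} = -4 + \left(5 \cdot 0 + 10\right) = -4 + \left(0 + 10\right) = -4 + 10 = 6$)
$B + O{\left(-2 \right)} j{\left(-1 \right)} = 4 i + 6 \cdot 1 = 4 i + 6 = 6 + 4 i$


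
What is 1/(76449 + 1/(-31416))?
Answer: 31416/2401721783 ≈ 1.3081e-5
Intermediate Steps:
1/(76449 + 1/(-31416)) = 1/(76449 - 1/31416) = 1/(2401721783/31416) = 31416/2401721783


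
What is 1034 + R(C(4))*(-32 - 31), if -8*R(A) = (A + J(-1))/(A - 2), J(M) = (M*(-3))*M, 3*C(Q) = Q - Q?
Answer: 16733/16 ≈ 1045.8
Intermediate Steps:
C(Q) = 0 (C(Q) = (Q - Q)/3 = (⅓)*0 = 0)
J(M) = -3*M² (J(M) = (-3*M)*M = -3*M²)
R(A) = -(-3 + A)/(8*(-2 + A)) (R(A) = -(A - 3*(-1)²)/(8*(A - 2)) = -(A - 3*1)/(8*(-2 + A)) = -(A - 3)/(8*(-2 + A)) = -(-3 + A)/(8*(-2 + A)))
1034 + R(C(4))*(-32 - 31) = 1034 + ((3 - 1*0)/(8*(-2 + 0)))*(-32 - 31) = 1034 + ((⅛)*(3 + 0)/(-2))*(-63) = 1034 + ((⅛)*(-½)*3)*(-63) = 1034 - 3/16*(-63) = 1034 + 189/16 = 16733/16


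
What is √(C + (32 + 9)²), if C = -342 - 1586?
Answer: I*√247 ≈ 15.716*I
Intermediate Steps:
C = -1928
√(C + (32 + 9)²) = √(-1928 + (32 + 9)²) = √(-1928 + 41²) = √(-1928 + 1681) = √(-247) = I*√247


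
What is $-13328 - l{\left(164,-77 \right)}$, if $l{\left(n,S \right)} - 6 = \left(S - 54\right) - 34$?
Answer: $-13169$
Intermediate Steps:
$l{\left(n,S \right)} = -82 + S$ ($l{\left(n,S \right)} = 6 + \left(\left(S - 54\right) - 34\right) = 6 + \left(\left(-54 + S\right) - 34\right) = 6 + \left(-88 + S\right) = -82 + S$)
$-13328 - l{\left(164,-77 \right)} = -13328 - \left(-82 - 77\right) = -13328 - -159 = -13328 + 159 = -13169$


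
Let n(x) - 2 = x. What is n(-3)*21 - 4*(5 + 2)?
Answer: -49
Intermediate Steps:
n(x) = 2 + x
n(-3)*21 - 4*(5 + 2) = (2 - 3)*21 - 4*(5 + 2) = -1*21 - 4*7 = -21 - 28 = -49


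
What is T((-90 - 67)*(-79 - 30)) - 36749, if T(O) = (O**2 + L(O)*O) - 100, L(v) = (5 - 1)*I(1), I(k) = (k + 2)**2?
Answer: 293433988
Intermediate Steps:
I(k) = (2 + k)**2
L(v) = 36 (L(v) = (5 - 1)*(2 + 1)**2 = 4*3**2 = 4*9 = 36)
T(O) = -100 + O**2 + 36*O (T(O) = (O**2 + 36*O) - 100 = -100 + O**2 + 36*O)
T((-90 - 67)*(-79 - 30)) - 36749 = (-100 + ((-90 - 67)*(-79 - 30))**2 + 36*((-90 - 67)*(-79 - 30))) - 36749 = (-100 + (-157*(-109))**2 + 36*(-157*(-109))) - 36749 = (-100 + 17113**2 + 36*17113) - 36749 = (-100 + 292854769 + 616068) - 36749 = 293470737 - 36749 = 293433988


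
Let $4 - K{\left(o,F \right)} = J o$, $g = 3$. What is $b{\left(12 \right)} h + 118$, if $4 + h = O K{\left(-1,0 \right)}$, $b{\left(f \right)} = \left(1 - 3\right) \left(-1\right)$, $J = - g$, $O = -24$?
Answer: $62$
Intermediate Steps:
$J = -3$ ($J = \left(-1\right) 3 = -3$)
$b{\left(f \right)} = 2$ ($b{\left(f \right)} = \left(-2\right) \left(-1\right) = 2$)
$K{\left(o,F \right)} = 4 + 3 o$ ($K{\left(o,F \right)} = 4 - - 3 o = 4 + 3 o$)
$h = -28$ ($h = -4 - 24 \left(4 + 3 \left(-1\right)\right) = -4 - 24 \left(4 - 3\right) = -4 - 24 = -28$)
$b{\left(12 \right)} h + 118 = 2 \left(-28\right) + 118 = -56 + 118 = 62$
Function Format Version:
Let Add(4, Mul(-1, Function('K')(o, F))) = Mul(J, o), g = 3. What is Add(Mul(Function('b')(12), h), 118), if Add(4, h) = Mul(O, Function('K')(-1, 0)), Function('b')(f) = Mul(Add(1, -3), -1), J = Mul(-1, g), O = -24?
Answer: 62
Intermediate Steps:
J = -3 (J = Mul(-1, 3) = -3)
Function('b')(f) = 2 (Function('b')(f) = Mul(-2, -1) = 2)
Function('K')(o, F) = Add(4, Mul(3, o)) (Function('K')(o, F) = Add(4, Mul(-1, Mul(-3, o))) = Add(4, Mul(3, o)))
h = -28 (h = Add(-4, Mul(-24, Add(4, Mul(3, -1)))) = Add(-4, Mul(-24, Add(4, -3))) = Add(-4, Mul(-24, 1)) = Add(-4, -24) = -28)
Add(Mul(Function('b')(12), h), 118) = Add(Mul(2, -28), 118) = Add(-56, 118) = 62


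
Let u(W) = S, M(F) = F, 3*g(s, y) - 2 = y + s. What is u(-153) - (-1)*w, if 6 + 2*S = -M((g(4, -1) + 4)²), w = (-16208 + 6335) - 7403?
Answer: -311311/18 ≈ -17295.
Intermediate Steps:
g(s, y) = ⅔ + s/3 + y/3 (g(s, y) = ⅔ + (y + s)/3 = ⅔ + (s + y)/3 = ⅔ + (s/3 + y/3) = ⅔ + s/3 + y/3)
w = -17276 (w = -9873 - 7403 = -17276)
S = -343/18 (S = -3 + (-((⅔ + (⅓)*4 + (⅓)*(-1)) + 4)²)/2 = -3 + (-((⅔ + 4/3 - ⅓) + 4)²)/2 = -3 + (-(5/3 + 4)²)/2 = -3 + (-(17/3)²)/2 = -3 + (-1*289/9)/2 = -3 + (½)*(-289/9) = -3 - 289/18 = -343/18 ≈ -19.056)
u(W) = -343/18
u(-153) - (-1)*w = -343/18 - (-1)*(-17276) = -343/18 - 1*17276 = -343/18 - 17276 = -311311/18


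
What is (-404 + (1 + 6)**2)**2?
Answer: 126025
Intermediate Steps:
(-404 + (1 + 6)**2)**2 = (-404 + 7**2)**2 = (-404 + 49)**2 = (-355)**2 = 126025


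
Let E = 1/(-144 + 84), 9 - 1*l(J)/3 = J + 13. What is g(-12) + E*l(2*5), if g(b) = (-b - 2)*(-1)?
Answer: -93/10 ≈ -9.3000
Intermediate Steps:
l(J) = -12 - 3*J (l(J) = 27 - 3*(J + 13) = 27 - 3*(13 + J) = 27 + (-39 - 3*J) = -12 - 3*J)
E = -1/60 (E = 1/(-60) = -1/60 ≈ -0.016667)
g(b) = 2 + b (g(b) = (-2 - b)*(-1) = 2 + b)
g(-12) + E*l(2*5) = (2 - 12) - (-12 - 6*5)/60 = -10 - (-12 - 3*10)/60 = -10 - (-12 - 30)/60 = -10 - 1/60*(-42) = -10 + 7/10 = -93/10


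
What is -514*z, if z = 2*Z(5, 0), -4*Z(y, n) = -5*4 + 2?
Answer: -4626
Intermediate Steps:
Z(y, n) = 9/2 (Z(y, n) = -(-5*4 + 2)/4 = -(-20 + 2)/4 = -¼*(-18) = 9/2)
z = 9 (z = 2*(9/2) = 9)
-514*z = -514*9 = -4626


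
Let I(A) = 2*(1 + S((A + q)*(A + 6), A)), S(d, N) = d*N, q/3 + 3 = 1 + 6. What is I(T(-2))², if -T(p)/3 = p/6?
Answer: 33856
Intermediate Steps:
q = 12 (q = -9 + 3*(1 + 6) = -9 + 3*7 = -9 + 21 = 12)
T(p) = -p/2 (T(p) = -3*p/6 = -p/2)
S(d, N) = N*d
I(A) = 2 + 2*A*(6 + A)*(12 + A) (I(A) = 2*(1 + A*((A + 12)*(A + 6))) = 2*(1 + A*((12 + A)*(6 + A))) = 2*(1 + A*((6 + A)*(12 + A))) = 2*(1 + A*(6 + A)*(12 + A)) = 2 + 2*A*(6 + A)*(12 + A))
I(T(-2))² = (2 + 2*(-½*(-2))*(72 + (-½*(-2))² + 18*(-½*(-2))))² = (2 + 2*1*(72 + 1² + 18*1))² = (2 + 2*1*(72 + 1 + 18))² = (2 + 2*1*91)² = (2 + 182)² = 184² = 33856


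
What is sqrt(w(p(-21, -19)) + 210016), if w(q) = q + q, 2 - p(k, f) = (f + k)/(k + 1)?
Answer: 4*sqrt(13126) ≈ 458.27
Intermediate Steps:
p(k, f) = 2 - (f + k)/(1 + k) (p(k, f) = 2 - (f + k)/(k + 1) = 2 - (f + k)/(1 + k))
w(q) = 2*q
sqrt(w(p(-21, -19)) + 210016) = sqrt(2*((2 - 21 - 1*(-19))/(1 - 21)) + 210016) = sqrt(2*((2 - 21 + 19)/(-20)) + 210016) = sqrt(2*(-1/20*0) + 210016) = sqrt(2*0 + 210016) = sqrt(0 + 210016) = sqrt(210016) = 4*sqrt(13126)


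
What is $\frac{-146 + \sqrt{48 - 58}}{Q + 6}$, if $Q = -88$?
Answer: $\frac{73}{41} - \frac{i \sqrt{10}}{82} \approx 1.7805 - 0.038564 i$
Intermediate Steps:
$\frac{-146 + \sqrt{48 - 58}}{Q + 6} = \frac{-146 + \sqrt{48 - 58}}{-88 + 6} = \frac{-146 + \sqrt{-10}}{-82} = - \frac{-146 + i \sqrt{10}}{82} = \frac{73}{41} - \frac{i \sqrt{10}}{82}$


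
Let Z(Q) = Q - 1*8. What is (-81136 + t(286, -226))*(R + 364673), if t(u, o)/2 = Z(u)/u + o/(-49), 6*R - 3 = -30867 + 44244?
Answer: -208562962853682/7007 ≈ -2.9765e+10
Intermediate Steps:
R = 2230 (R = ½ + (-30867 + 44244)/6 = ½ + (⅙)*13377 = ½ + 4459/2 = 2230)
Z(Q) = -8 + Q (Z(Q) = Q - 8 = -8 + Q)
t(u, o) = -2*o/49 + 2*(-8 + u)/u (t(u, o) = 2*((-8 + u)/u + o/(-49)) = 2*((-8 + u)/u + o*(-1/49)) = 2*((-8 + u)/u - o/49) = 2*(-o/49 + (-8 + u)/u) = -2*o/49 + 2*(-8 + u)/u)
(-81136 + t(286, -226))*(R + 364673) = (-81136 + (2 - 16/286 - 2/49*(-226)))*(2230 + 364673) = (-81136 + (2 - 16*1/286 + 452/49))*366903 = (-81136 + (2 - 8/143 + 452/49))*366903 = (-81136 + 78258/7007)*366903 = -568441694/7007*366903 = -208562962853682/7007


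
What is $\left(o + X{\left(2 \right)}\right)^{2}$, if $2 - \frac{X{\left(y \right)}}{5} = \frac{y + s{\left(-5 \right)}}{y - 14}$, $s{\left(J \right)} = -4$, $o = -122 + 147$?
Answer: $\frac{42025}{36} \approx 1167.4$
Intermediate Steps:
$o = 25$
$X{\left(y \right)} = 10 - \frac{5 \left(-4 + y\right)}{-14 + y}$ ($X{\left(y \right)} = 10 - 5 \frac{y - 4}{y - 14} = 10 - 5 \frac{-4 + y}{-14 + y} = 10 - \frac{5 \left(-4 + y\right)}{-14 + y}$)
$\left(o + X{\left(2 \right)}\right)^{2} = \left(25 + \frac{5 \left(-24 + 2\right)}{-14 + 2}\right)^{2} = \left(25 + 5 \frac{1}{-12} \left(-22\right)\right)^{2} = \left(25 + 5 \left(- \frac{1}{12}\right) \left(-22\right)\right)^{2} = \left(25 + \frac{55}{6}\right)^{2} = \left(\frac{205}{6}\right)^{2} = \frac{42025}{36}$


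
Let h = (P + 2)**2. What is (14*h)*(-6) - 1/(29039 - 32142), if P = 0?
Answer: -1042607/3103 ≈ -336.00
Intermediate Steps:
h = 4 (h = (0 + 2)**2 = 2**2 = 4)
(14*h)*(-6) - 1/(29039 - 32142) = (14*4)*(-6) - 1/(29039 - 32142) = 56*(-6) - 1/(-3103) = -336 - 1*(-1/3103) = -336 + 1/3103 = -1042607/3103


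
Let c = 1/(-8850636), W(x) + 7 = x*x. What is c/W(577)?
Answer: -1/2946571438392 ≈ -3.3938e-13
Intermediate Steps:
W(x) = -7 + x**2 (W(x) = -7 + x*x = -7 + x**2)
c = -1/8850636 ≈ -1.1299e-7
c/W(577) = -1/(8850636*(-7 + 577**2)) = -1/(8850636*(-7 + 332929)) = -1/8850636/332922 = -1/8850636*1/332922 = -1/2946571438392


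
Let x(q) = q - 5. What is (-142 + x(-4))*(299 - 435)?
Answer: 20536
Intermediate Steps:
x(q) = -5 + q
(-142 + x(-4))*(299 - 435) = (-142 + (-5 - 4))*(299 - 435) = (-142 - 9)*(-136) = -151*(-136) = 20536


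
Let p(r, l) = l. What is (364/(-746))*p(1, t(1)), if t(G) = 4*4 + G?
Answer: -3094/373 ≈ -8.2949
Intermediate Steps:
t(G) = 16 + G
(364/(-746))*p(1, t(1)) = (364/(-746))*(16 + 1) = (364*(-1/746))*17 = -182/373*17 = -3094/373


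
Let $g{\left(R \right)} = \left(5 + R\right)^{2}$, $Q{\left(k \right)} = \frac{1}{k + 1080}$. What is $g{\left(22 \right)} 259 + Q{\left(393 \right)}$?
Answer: $\frac{278118604}{1473} \approx 1.8881 \cdot 10^{5}$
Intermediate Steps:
$Q{\left(k \right)} = \frac{1}{1080 + k}$
$g{\left(22 \right)} 259 + Q{\left(393 \right)} = \left(5 + 22\right)^{2} \cdot 259 + \frac{1}{1080 + 393} = 27^{2} \cdot 259 + \frac{1}{1473} = 729 \cdot 259 + \frac{1}{1473} = 188811 + \frac{1}{1473} = \frac{278118604}{1473}$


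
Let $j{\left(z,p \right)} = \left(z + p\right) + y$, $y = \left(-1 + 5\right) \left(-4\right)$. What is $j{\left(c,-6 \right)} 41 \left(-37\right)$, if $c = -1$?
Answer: $34891$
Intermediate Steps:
$y = -16$ ($y = 4 \left(-4\right) = -16$)
$j{\left(z,p \right)} = -16 + p + z$ ($j{\left(z,p \right)} = \left(z + p\right) - 16 = \left(p + z\right) - 16 = -16 + p + z$)
$j{\left(c,-6 \right)} 41 \left(-37\right) = \left(-16 - 6 - 1\right) 41 \left(-37\right) = \left(-23\right) 41 \left(-37\right) = \left(-943\right) \left(-37\right) = 34891$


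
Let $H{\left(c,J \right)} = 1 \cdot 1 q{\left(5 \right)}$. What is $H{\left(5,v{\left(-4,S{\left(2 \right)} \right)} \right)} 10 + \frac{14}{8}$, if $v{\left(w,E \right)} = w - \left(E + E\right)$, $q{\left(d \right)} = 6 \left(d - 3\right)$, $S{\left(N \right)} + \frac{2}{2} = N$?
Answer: $\frac{487}{4} \approx 121.75$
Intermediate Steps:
$S{\left(N \right)} = -1 + N$
$q{\left(d \right)} = -18 + 6 d$ ($q{\left(d \right)} = 6 \left(-3 + d\right) = -18 + 6 d$)
$v{\left(w,E \right)} = w - 2 E$
$H{\left(c,J \right)} = 12$ ($H{\left(c,J \right)} = 1 \cdot 1 \left(-18 + 6 \cdot 5\right) = 1 \left(-18 + 30\right) = 1 \cdot 12 = 12$)
$H{\left(5,v{\left(-4,S{\left(2 \right)} \right)} \right)} 10 + \frac{14}{8} = 12 \cdot 10 + \frac{14}{8} = 120 + 14 \cdot \frac{1}{8} = 120 + \frac{7}{4} = \frac{487}{4}$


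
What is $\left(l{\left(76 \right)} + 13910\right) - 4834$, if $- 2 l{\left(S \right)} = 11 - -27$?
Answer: $9057$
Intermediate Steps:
$l{\left(S \right)} = -19$ ($l{\left(S \right)} = - \frac{11 - -27}{2} = - \frac{11 + 27}{2} = \left(- \frac{1}{2}\right) 38 = -19$)
$\left(l{\left(76 \right)} + 13910\right) - 4834 = \left(-19 + 13910\right) - 4834 = 13891 - 4834 = 9057$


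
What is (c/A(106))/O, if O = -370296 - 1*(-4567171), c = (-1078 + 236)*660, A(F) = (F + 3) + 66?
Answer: -111144/146890625 ≈ -0.00075664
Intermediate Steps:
A(F) = 69 + F (A(F) = (3 + F) + 66 = 69 + F)
c = -555720 (c = -842*660 = -555720)
O = 4196875 (O = -370296 + 4567171 = 4196875)
(c/A(106))/O = -555720/(69 + 106)/4196875 = -555720/175*(1/4196875) = -555720*1/175*(1/4196875) = -111144/35*1/4196875 = -111144/146890625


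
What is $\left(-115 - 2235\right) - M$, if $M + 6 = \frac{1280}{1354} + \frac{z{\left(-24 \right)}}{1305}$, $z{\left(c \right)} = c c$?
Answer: $- \frac{230234888}{98165} \approx -2345.4$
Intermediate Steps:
$z{\left(c \right)} = c^{2}$
$M = - \frac{452862}{98165}$ ($M = -6 + \left(\frac{1280}{1354} + \frac{\left(-24\right)^{2}}{1305}\right) = -6 + \left(1280 \cdot \frac{1}{1354} + 576 \cdot \frac{1}{1305}\right) = -6 + \left(\frac{640}{677} + \frac{64}{145}\right) = -6 + \frac{136128}{98165} = - \frac{452862}{98165} \approx -4.6133$)
$\left(-115 - 2235\right) - M = \left(-115 - 2235\right) - - \frac{452862}{98165} = \left(-115 - 2235\right) + \frac{452862}{98165} = -2350 + \frac{452862}{98165} = - \frac{230234888}{98165}$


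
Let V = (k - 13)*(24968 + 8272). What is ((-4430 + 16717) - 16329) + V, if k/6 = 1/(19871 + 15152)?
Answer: -15275502286/35023 ≈ -4.3616e+5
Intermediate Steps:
k = 6/35023 (k = 6/(19871 + 15152) = 6/35023 ≈ 0.00017132)
V = -15133939320/35023 (V = (6/35023 - 13)*(24968 + 8272) = -455293/35023*33240 = -15133939320/35023 ≈ -4.3211e+5)
((-4430 + 16717) - 16329) + V = ((-4430 + 16717) - 16329) - 15133939320/35023 = (12287 - 16329) - 15133939320/35023 = -4042 - 15133939320/35023 = -15275502286/35023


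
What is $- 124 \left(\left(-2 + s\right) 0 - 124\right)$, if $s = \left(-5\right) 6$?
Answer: $15376$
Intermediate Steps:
$s = -30$
$- 124 \left(\left(-2 + s\right) 0 - 124\right) = - 124 \left(\left(-2 - 30\right) 0 - 124\right) = - 124 \left(\left(-32\right) 0 - 124\right) = - 124 \left(0 - 124\right) = \left(-124\right) \left(-124\right) = 15376$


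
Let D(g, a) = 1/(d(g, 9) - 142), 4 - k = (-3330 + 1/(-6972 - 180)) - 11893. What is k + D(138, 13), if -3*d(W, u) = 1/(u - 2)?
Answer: 324859005223/21334416 ≈ 15227.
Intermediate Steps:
d(W, u) = -1/(3*(-2 + u)) (d(W, u) = -1/(3*(u - 2)) = -1/(3*(-2 + u)))
k = 108903505/7152 (k = 4 - ((-3330 + 1/(-6972 - 180)) - 11893) = 4 - ((-3330 + 1/(-7152)) - 11893) = 4 - ((-3330 - 1/7152) - 11893) = 4 - (-23816161/7152 - 11893) = 4 - 1*(-108874897/7152) = 4 + 108874897/7152 = 108903505/7152 ≈ 15227.)
D(g, a) = -21/2983 (D(g, a) = 1/(-1/(-6 + 3*9) - 142) = 1/(-1/(-6 + 27) - 142) = 1/(-1/21 - 142) = 1/(-2983/21) = -21/2983)
k + D(138, 13) = 108903505/7152 - 21/2983 = 324859005223/21334416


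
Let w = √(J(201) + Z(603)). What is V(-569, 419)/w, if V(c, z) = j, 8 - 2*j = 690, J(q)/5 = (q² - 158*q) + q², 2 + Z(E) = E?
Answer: -341*√245821/245821 ≈ -0.68777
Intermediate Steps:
Z(E) = -2 + E
J(q) = -790*q + 10*q² (J(q) = 5*((q² - 158*q) + q²) = 5*(-158*q + 2*q²) = -790*q + 10*q²)
j = -341 (j = 4 - ½*690 = 4 - 345 = -341)
V(c, z) = -341
w = √245821 (w = √(10*201*(-79 + 201) + (-2 + 603)) = √(10*201*122 + 601) = √(245220 + 601) = √245821 ≈ 495.80)
V(-569, 419)/w = -341*√245821/245821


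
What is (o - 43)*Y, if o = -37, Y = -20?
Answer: 1600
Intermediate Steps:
(o - 43)*Y = (-37 - 43)*(-20) = -80*(-20) = 1600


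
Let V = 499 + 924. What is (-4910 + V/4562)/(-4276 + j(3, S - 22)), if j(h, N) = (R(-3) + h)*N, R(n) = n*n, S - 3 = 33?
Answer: 22397997/18740696 ≈ 1.1952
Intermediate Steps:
S = 36 (S = 3 + 33 = 36)
V = 1423
R(n) = n²
j(h, N) = N*(9 + h) (j(h, N) = ((-3)² + h)*N = (9 + h)*N = N*(9 + h))
(-4910 + V/4562)/(-4276 + j(3, S - 22)) = (-4910 + 1423/4562)/(-4276 + (36 - 22)*(9 + 3)) = (-4910 + 1423*(1/4562))/(-4276 + 14*12) = (-4910 + 1423/4562)/(-4276 + 168) = -22397997/4562/(-4108) = -22397997/4562*(-1/4108) = 22397997/18740696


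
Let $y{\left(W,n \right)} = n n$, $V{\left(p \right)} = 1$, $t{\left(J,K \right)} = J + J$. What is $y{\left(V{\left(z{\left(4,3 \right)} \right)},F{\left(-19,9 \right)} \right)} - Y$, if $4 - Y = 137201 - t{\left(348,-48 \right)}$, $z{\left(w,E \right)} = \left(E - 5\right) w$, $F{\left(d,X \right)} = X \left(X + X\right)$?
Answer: $162745$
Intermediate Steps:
$t{\left(J,K \right)} = 2 J$
$F{\left(d,X \right)} = 2 X^{2}$ ($F{\left(d,X \right)} = X 2 X = 2 X^{2}$)
$z{\left(w,E \right)} = w \left(-5 + E\right)$ ($z{\left(w,E \right)} = \left(-5 + E\right) w = w \left(-5 + E\right)$)
$Y = -136501$ ($Y = 4 - \left(137201 - 2 \cdot 348\right) = 4 - \left(137201 - 696\right) = 4 - 136505 = -136501$)
$y{\left(W,n \right)} = n^{2}$
$y{\left(V{\left(z{\left(4,3 \right)} \right)},F{\left(-19,9 \right)} \right)} - Y = \left(2 \cdot 9^{2}\right)^{2} - -136501 = \left(2 \cdot 81\right)^{2} + 136501 = 162^{2} + 136501 = 26244 + 136501 = 162745$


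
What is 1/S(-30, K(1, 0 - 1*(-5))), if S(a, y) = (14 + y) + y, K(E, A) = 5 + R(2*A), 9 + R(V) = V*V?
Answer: 1/206 ≈ 0.0048544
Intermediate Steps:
R(V) = -9 + V² (R(V) = -9 + V*V = -9 + V²)
K(E, A) = -4 + 4*A² (K(E, A) = 5 + (-9 + (2*A)²) = 5 + (-9 + 4*A²) = -4 + 4*A²)
S(a, y) = 14 + 2*y
1/S(-30, K(1, 0 - 1*(-5))) = 1/(14 + 2*(-4 + 4*(0 - 1*(-5))²)) = 1/(14 + 2*(-4 + 4*(0 + 5)²)) = 1/(14 + 2*(-4 + 4*5²)) = 1/(14 + 2*(-4 + 4*25)) = 1/(14 + 2*(-4 + 100)) = 1/(14 + 2*96) = 1/(14 + 192) = 1/206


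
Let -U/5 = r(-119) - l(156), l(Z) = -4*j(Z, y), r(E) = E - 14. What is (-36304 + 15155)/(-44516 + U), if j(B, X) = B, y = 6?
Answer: 21149/46971 ≈ 0.45026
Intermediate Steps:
r(E) = -14 + E
l(Z) = -4*Z
U = -2455 (U = -5*((-14 - 119) - (-4)*156) = -5*(-133 - 1*(-624)) = -5*(-133 + 624) = -5*491 = -2455)
(-36304 + 15155)/(-44516 + U) = (-36304 + 15155)/(-44516 - 2455) = -21149/(-46971) = -21149*(-1/46971) = 21149/46971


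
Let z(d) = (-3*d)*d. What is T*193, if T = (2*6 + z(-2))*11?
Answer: 0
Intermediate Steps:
z(d) = -3*d²
T = 0 (T = (2*6 - 3*(-2)²)*11 = (12 - 3*4)*11 = (12 - 12)*11 = 0*11 = 0)
T*193 = 0*193 = 0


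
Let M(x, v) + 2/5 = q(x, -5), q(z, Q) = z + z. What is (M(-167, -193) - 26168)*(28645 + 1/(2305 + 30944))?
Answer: -126206761806272/166245 ≈ -7.5916e+8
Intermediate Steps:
q(z, Q) = 2*z
M(x, v) = -⅖ + 2*x
(M(-167, -193) - 26168)*(28645 + 1/(2305 + 30944)) = ((-⅖ + 2*(-167)) - 26168)*(28645 + 1/(2305 + 30944)) = ((-⅖ - 334) - 26168)*(28645 + 1/33249) = (-1672/5 - 26168)*(28645 + 1/33249) = -132512/5*952417606/33249 = -126206761806272/166245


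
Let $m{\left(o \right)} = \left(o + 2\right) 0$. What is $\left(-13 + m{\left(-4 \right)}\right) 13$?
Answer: $-169$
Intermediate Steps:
$m{\left(o \right)} = 0$ ($m{\left(o \right)} = \left(2 + o\right) 0 = 0$)
$\left(-13 + m{\left(-4 \right)}\right) 13 = \left(-13 + 0\right) 13 = \left(-13\right) 13 = -169$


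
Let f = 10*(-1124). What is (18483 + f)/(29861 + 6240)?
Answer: 7243/36101 ≈ 0.20063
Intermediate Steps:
f = -11240
(18483 + f)/(29861 + 6240) = (18483 - 11240)/(29861 + 6240) = 7243/36101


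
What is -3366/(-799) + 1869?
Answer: 88041/47 ≈ 1873.2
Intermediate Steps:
-3366/(-799) + 1869 = -3366*(-1/799) + 1869 = 198/47 + 1869 = 88041/47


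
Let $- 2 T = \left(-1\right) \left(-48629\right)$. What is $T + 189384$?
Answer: $\frac{330139}{2} \approx 1.6507 \cdot 10^{5}$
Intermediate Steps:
$T = - \frac{48629}{2}$ ($T = - \frac{\left(-1\right) \left(-48629\right)}{2} = \left(- \frac{1}{2}\right) 48629 = - \frac{48629}{2} \approx -24315.0$)
$T + 189384 = - \frac{48629}{2} + 189384 = \frac{330139}{2}$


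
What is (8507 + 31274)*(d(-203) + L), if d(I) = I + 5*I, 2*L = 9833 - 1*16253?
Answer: -176150268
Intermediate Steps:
L = -3210 (L = (9833 - 1*16253)/2 = (9833 - 16253)/2 = (½)*(-6420) = -3210)
d(I) = 6*I
(8507 + 31274)*(d(-203) + L) = (8507 + 31274)*(6*(-203) - 3210) = 39781*(-1218 - 3210) = 39781*(-4428) = -176150268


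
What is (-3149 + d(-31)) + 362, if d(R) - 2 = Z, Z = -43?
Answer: -2828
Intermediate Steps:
d(R) = -41 (d(R) = 2 - 43 = -41)
(-3149 + d(-31)) + 362 = (-3149 - 41) + 362 = -3190 + 362 = -2828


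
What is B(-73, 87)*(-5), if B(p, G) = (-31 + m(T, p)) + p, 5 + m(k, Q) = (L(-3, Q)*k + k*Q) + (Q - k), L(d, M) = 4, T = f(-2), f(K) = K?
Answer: 210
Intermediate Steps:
T = -2
m(k, Q) = -5 + Q + 3*k + Q*k (m(k, Q) = -5 + ((4*k + k*Q) + (Q - k)) = -5 + ((4*k + Q*k) + (Q - k)) = -5 + (Q + 3*k + Q*k) = -5 + Q + 3*k + Q*k)
B(p, G) = -42 (B(p, G) = (-31 + (-5 + p + 3*(-2) + p*(-2))) + p = (-31 + (-5 + p - 6 - 2*p)) + p = (-31 + (-11 - p)) + p = (-42 - p) + p = -42)
B(-73, 87)*(-5) = -42*(-5) = 210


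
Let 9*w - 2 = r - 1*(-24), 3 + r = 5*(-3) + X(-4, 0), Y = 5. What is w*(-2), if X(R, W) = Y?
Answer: -26/9 ≈ -2.8889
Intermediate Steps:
X(R, W) = 5
r = -13 (r = -3 + (5*(-3) + 5) = -3 + (-15 + 5) = -3 - 10 = -13)
w = 13/9 (w = 2/9 + (-13 - 1*(-24))/9 = 2/9 + (-13 + 24)/9 = 2/9 + (1/9)*11 = 2/9 + 11/9 = 13/9 ≈ 1.4444)
w*(-2) = (13/9)*(-2) = -26/9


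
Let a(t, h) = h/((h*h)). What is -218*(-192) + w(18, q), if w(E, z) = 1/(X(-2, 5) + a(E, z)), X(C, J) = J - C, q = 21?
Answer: 6194709/148 ≈ 41856.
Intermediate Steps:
a(t, h) = 1/h (a(t, h) = h/(h²) = h/h² = 1/h)
w(E, z) = 1/(7 + 1/z) (w(E, z) = 1/((5 - 1*(-2)) + 1/z) = 1/((5 + 2) + 1/z) = 1/(7 + 1/z))
-218*(-192) + w(18, q) = -218*(-192) + 21/(1 + 7*21) = 41856 + 21/(1 + 147) = 41856 + 21/148 = 6194709/148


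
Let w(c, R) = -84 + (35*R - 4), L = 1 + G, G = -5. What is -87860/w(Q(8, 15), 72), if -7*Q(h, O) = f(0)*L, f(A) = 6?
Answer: -21965/608 ≈ -36.127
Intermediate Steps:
L = -4 (L = 1 - 5 = -4)
Q(h, O) = 24/7 (Q(h, O) = -6*(-4)/7 = -⅐*(-24) = 24/7)
w(c, R) = -88 + 35*R (w(c, R) = -84 + (-4 + 35*R) = -88 + 35*R)
-87860/w(Q(8, 15), 72) = -87860/(-88 + 35*72) = -87860/(-88 + 2520) = -87860/2432 = -87860*1/2432 = -21965/608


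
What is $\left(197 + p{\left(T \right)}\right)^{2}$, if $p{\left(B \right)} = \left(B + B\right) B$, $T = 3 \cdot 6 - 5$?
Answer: $286225$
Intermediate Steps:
$T = 13$ ($T = 18 - 5 = 13$)
$p{\left(B \right)} = 2 B^{2}$ ($p{\left(B \right)} = 2 B B = 2 B^{2}$)
$\left(197 + p{\left(T \right)}\right)^{2} = \left(197 + 2 \cdot 13^{2}\right)^{2} = \left(197 + 2 \cdot 169\right)^{2} = \left(197 + 338\right)^{2} = 535^{2} = 286225$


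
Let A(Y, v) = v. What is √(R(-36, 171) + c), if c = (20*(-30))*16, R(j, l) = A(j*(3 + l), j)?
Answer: 2*I*√2409 ≈ 98.163*I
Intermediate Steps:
R(j, l) = j
c = -9600 (c = -600*16 = -9600)
√(R(-36, 171) + c) = √(-36 - 9600) = √(-9636) = 2*I*√2409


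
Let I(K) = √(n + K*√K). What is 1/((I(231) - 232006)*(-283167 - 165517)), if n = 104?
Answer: 1/(104097380104 - 448684*√(104 + 231*√231)) ≈ 9.6089e-12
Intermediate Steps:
I(K) = √(104 + K^(3/2)) (I(K) = √(104 + K*√K) = √(104 + K^(3/2)))
1/((I(231) - 232006)*(-283167 - 165517)) = 1/((√(104 + 231^(3/2)) - 232006)*(-283167 - 165517)) = 1/((√(104 + 231*√231) - 232006)*(-448684)) = 1/((-232006 + √(104 + 231*√231))*(-448684)) = 1/(104097380104 - 448684*√(104 + 231*√231))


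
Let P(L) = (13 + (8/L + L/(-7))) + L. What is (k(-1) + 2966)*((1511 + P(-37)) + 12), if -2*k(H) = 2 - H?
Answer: 164976119/37 ≈ 4.4588e+6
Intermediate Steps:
k(H) = -1 + H/2 (k(H) = -(2 - H)/2 = -1 + H/2)
P(L) = 13 + 8/L + 6*L/7 (P(L) = (13 + (8/L + L*(-⅐))) + L = (13 + (8/L - L/7)) + L = (13 + 8/L - L/7) + L = 13 + 8/L + 6*L/7)
(k(-1) + 2966)*((1511 + P(-37)) + 12) = ((-1 + (½)*(-1)) + 2966)*((1511 + (13 + 8/(-37) + (6/7)*(-37))) + 12) = ((-1 - ½) + 2966)*((1511 + (13 + 8*(-1/37) - 222/7)) + 12) = (-3/2 + 2966)*((1511 + (13 - 8/37 - 222/7)) + 12) = 5929*((1511 - 4903/259) + 12)/2 = 5929*(386446/259 + 12)/2 = (5929/2)*(389554/259) = 164976119/37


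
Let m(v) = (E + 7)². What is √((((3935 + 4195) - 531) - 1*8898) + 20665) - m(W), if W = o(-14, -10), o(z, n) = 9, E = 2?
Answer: -81 + √19366 ≈ 58.162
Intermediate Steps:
W = 9
m(v) = 81 (m(v) = (2 + 7)² = 9² = 81)
√((((3935 + 4195) - 531) - 1*8898) + 20665) - m(W) = √((((3935 + 4195) - 531) - 1*8898) + 20665) - 1*81 = √(((8130 - 531) - 8898) + 20665) - 81 = √((7599 - 8898) + 20665) - 81 = √(-1299 + 20665) - 81 = √19366 - 81 = -81 + √19366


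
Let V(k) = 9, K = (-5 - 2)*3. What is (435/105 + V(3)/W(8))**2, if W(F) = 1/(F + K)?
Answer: 624100/49 ≈ 12737.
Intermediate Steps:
K = -21 (K = -7*3 = -21)
W(F) = 1/(-21 + F) (W(F) = 1/(F - 21) = 1/(-21 + F))
(435/105 + V(3)/W(8))**2 = (435/105 + 9/(1/(-21 + 8)))**2 = (435*(1/105) + 9/(1/(-13)))**2 = (29/7 + 9/(-1/13))**2 = (29/7 + 9*(-13))**2 = (29/7 - 117)**2 = (-790/7)**2 = 624100/49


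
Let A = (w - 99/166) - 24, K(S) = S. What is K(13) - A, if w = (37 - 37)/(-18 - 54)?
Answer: 6241/166 ≈ 37.596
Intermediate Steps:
w = 0 (w = 0/(-72) = 0*(-1/72) = 0)
A = -4083/166 (A = (0 - 99/166) - 24 = -99/166 - 24 = -4083/166 ≈ -24.596)
K(13) - A = 13 - 1*(-4083/166) = 13 + 4083/166 = 6241/166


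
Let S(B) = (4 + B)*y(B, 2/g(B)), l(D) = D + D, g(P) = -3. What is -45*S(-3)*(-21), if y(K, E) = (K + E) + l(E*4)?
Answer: -8505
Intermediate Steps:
l(D) = 2*D
y(K, E) = K + 9*E (y(K, E) = (K + E) + 2*(E*4) = (E + K) + 2*(4*E) = (E + K) + 8*E = K + 9*E)
S(B) = (-6 + B)*(4 + B) (S(B) = (4 + B)*(B + 9*(2/(-3))) = (4 + B)*(B + 9*(2*(-1/3))) = (4 + B)*(B + 9*(-2/3)) = (4 + B)*(B - 6) = (4 + B)*(-6 + B) = (-6 + B)*(4 + B))
-45*S(-3)*(-21) = -45*(-6 - 3)*(4 - 3)*(-21) = -(-405)*(-21) = -45*(-9)*(-21) = 405*(-21) = -8505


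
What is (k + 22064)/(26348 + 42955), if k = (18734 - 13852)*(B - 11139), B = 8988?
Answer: -806086/5331 ≈ -151.21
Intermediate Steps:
k = -10501182 (k = (18734 - 13852)*(8988 - 11139) = 4882*(-2151) = -10501182)
(k + 22064)/(26348 + 42955) = (-10501182 + 22064)/(26348 + 42955) = -10479118/69303 = -10479118*1/69303 = -806086/5331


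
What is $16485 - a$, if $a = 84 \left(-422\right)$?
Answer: $51933$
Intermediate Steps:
$a = -35448$
$16485 - a = 16485 - -35448 = 16485 + 35448 = 51933$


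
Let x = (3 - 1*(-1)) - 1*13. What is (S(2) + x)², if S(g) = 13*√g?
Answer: 419 - 234*√2 ≈ 88.074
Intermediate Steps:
x = -9 (x = (3 + 1) - 13 = 4 - 13 = -9)
(S(2) + x)² = (13*√2 - 9)² = (-9 + 13*√2)²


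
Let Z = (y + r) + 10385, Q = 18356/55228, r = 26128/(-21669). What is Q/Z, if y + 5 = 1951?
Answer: 99439041/3688875711977 ≈ 2.6956e-5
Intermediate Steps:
y = 1946 (y = -5 + 1951 = 1946)
r = -26128/21669 (r = 26128*(-1/21669) = -26128/21669 ≈ -1.2058)
Q = 4589/13807 (Q = 18356*(1/55228) = 4589/13807 ≈ 0.33237)
Z = 267174311/21669 (Z = (1946 - 26128/21669) + 10385 = 42141746/21669 + 10385 = 267174311/21669 ≈ 12330.)
Q/Z = 4589/(13807*(267174311/21669)) = (4589/13807)*(21669/267174311) = 99439041/3688875711977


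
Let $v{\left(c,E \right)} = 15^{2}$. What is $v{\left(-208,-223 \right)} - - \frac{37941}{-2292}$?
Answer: $\frac{159253}{764} \approx 208.45$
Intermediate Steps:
$v{\left(c,E \right)} = 225$
$v{\left(-208,-223 \right)} - - \frac{37941}{-2292} = 225 - - \frac{37941}{-2292} = 225 - \left(-37941\right) \left(- \frac{1}{2292}\right) = 225 - \frac{12647}{764} = \frac{159253}{764}$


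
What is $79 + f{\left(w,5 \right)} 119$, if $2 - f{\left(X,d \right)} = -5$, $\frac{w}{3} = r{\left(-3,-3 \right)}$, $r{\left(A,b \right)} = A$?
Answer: $912$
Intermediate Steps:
$w = -9$ ($w = 3 \left(-3\right) = -9$)
$f{\left(X,d \right)} = 7$ ($f{\left(X,d \right)} = 2 - -5 = 2 + 5 = 7$)
$79 + f{\left(w,5 \right)} 119 = 79 + 7 \cdot 119 = 79 + 833 = 912$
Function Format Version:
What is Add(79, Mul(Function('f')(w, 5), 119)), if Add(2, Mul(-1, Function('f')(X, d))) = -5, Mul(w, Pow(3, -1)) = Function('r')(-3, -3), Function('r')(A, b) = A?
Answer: 912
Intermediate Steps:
w = -9 (w = Mul(3, -3) = -9)
Function('f')(X, d) = 7 (Function('f')(X, d) = Add(2, Mul(-1, -5)) = Add(2, 5) = 7)
Add(79, Mul(Function('f')(w, 5), 119)) = Add(79, Mul(7, 119)) = Add(79, 833) = 912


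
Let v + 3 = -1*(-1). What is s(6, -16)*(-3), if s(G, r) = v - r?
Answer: -42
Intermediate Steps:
v = -2 (v = -3 - 1*(-1) = -3 + 1 = -2)
s(G, r) = -2 - r
s(6, -16)*(-3) = (-2 - 1*(-16))*(-3) = (-2 + 16)*(-3) = 14*(-3) = -42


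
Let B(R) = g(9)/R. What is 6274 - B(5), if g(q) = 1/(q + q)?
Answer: 564659/90 ≈ 6274.0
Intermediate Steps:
g(q) = 1/(2*q)
B(R) = 1/(18*R) (B(R) = ((½)/9)/R = ((½)*(⅑))/R = 1/(18*R))
6274 - B(5) = 6274 - 1/(18*5) = 6274 - 1*1/90 = 6274 - 1/90 = 564659/90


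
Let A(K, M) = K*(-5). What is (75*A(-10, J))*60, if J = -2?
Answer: 225000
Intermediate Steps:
A(K, M) = -5*K
(75*A(-10, J))*60 = (75*(-5*(-10)))*60 = (75*50)*60 = 3750*60 = 225000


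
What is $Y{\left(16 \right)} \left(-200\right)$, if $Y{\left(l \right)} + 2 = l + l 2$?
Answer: $-9200$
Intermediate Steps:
$Y{\left(l \right)} = -2 + 3 l$ ($Y{\left(l \right)} = -2 + \left(l + l 2\right) = -2 + \left(l + 2 l\right) = -2 + 3 l$)
$Y{\left(16 \right)} \left(-200\right) = \left(-2 + 3 \cdot 16\right) \left(-200\right) = \left(-2 + 48\right) \left(-200\right) = 46 \left(-200\right) = -9200$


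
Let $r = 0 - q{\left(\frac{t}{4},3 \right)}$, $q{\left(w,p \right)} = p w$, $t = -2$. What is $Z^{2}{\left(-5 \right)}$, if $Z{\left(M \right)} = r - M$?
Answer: $\frac{169}{4} \approx 42.25$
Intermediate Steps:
$r = \frac{3}{2}$ ($r = 0 - 3 \left(- \frac{2}{4}\right) = 0 - 3 \left(\left(-2\right) \frac{1}{4}\right) = 0 - 3 \left(- \frac{1}{2}\right) = 0 - - \frac{3}{2} = 0 + \frac{3}{2} = \frac{3}{2} \approx 1.5$)
$Z{\left(M \right)} = \frac{3}{2} - M$
$Z^{2}{\left(-5 \right)} = \left(\frac{3}{2} - -5\right)^{2} = \left(\frac{3}{2} + 5\right)^{2} = \left(\frac{13}{2}\right)^{2} = \frac{169}{4}$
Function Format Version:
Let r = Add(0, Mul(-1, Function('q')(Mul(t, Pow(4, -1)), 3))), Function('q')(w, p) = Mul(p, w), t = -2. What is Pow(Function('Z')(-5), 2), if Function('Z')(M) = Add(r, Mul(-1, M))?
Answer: Rational(169, 4) ≈ 42.250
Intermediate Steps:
r = Rational(3, 2) (r = Add(0, Mul(-1, Mul(3, Mul(-2, Pow(4, -1))))) = Add(0, Mul(-1, Mul(3, Mul(-2, Rational(1, 4))))) = Add(0, Mul(-1, Mul(3, Rational(-1, 2)))) = Add(0, Mul(-1, Rational(-3, 2))) = Add(0, Rational(3, 2)) = Rational(3, 2) ≈ 1.5000)
Function('Z')(M) = Add(Rational(3, 2), Mul(-1, M))
Pow(Function('Z')(-5), 2) = Pow(Add(Rational(3, 2), Mul(-1, -5)), 2) = Pow(Add(Rational(3, 2), 5), 2) = Pow(Rational(13, 2), 2) = Rational(169, 4)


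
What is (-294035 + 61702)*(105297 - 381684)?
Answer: 64213820871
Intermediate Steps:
(-294035 + 61702)*(105297 - 381684) = -232333*(-276387) = 64213820871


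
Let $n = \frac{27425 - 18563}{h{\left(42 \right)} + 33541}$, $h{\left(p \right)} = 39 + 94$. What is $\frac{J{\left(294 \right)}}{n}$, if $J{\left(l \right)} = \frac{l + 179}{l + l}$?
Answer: $\frac{7963901}{2605428} \approx 3.0567$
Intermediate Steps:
$J{\left(l \right)} = \frac{179 + l}{2 l}$
$h{\left(p \right)} = 133$
$n = \frac{4431}{16837}$ ($n = \frac{27425 - 18563}{133 + 33541} = \frac{8862}{33674} = 8862 \cdot \frac{1}{33674} = \frac{4431}{16837} \approx 0.26317$)
$\frac{J{\left(294 \right)}}{n} = \frac{\frac{1}{2} \cdot \frac{1}{294} \left(179 + 294\right)}{\frac{4431}{16837}} = \frac{1}{2} \cdot \frac{1}{294} \cdot 473 \cdot \frac{16837}{4431} = \frac{473}{588} \cdot \frac{16837}{4431} = \frac{7963901}{2605428}$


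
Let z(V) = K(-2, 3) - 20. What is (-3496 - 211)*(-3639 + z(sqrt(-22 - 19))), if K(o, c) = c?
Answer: 13552792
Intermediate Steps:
z(V) = -17 (z(V) = 3 - 20 = -17)
(-3496 - 211)*(-3639 + z(sqrt(-22 - 19))) = (-3496 - 211)*(-3639 - 17) = -3707*(-3656) = 13552792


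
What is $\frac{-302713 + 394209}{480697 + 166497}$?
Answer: $\frac{45748}{323597} \approx 0.14137$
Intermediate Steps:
$\frac{-302713 + 394209}{480697 + 166497} = \frac{91496}{647194} = 91496 \cdot \frac{1}{647194} = \frac{45748}{323597}$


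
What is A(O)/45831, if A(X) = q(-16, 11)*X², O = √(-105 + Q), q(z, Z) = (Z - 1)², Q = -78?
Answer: -6100/15277 ≈ -0.39929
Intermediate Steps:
q(z, Z) = (-1 + Z)²
O = I*√183 (O = √(-105 - 78) = √(-183) = I*√183 ≈ 13.528*I)
A(X) = 100*X² (A(X) = (-1 + 11)²*X² = 10²*X² = 100*X²)
A(O)/45831 = (100*(I*√183)²)/45831 = (100*(-183))*(1/45831) = -18300*1/45831 = -6100/15277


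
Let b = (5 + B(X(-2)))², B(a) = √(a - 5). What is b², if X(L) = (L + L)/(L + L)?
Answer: 41 + 840*I ≈ 41.0 + 840.0*I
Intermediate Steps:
X(L) = 1 (X(L) = (2*L)/((2*L)) = (2*L)*(1/(2*L)) = 1)
B(a) = √(-5 + a)
b = (5 + 2*I)² (b = (5 + √(-5 + 1))² = (5 + √(-4))² = (5 + 2*I)² ≈ 21.0 + 20.0*I)
b² = (21 + 20*I)²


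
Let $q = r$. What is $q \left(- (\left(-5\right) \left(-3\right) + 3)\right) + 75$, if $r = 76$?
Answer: $-1293$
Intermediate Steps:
$q = 76$
$q \left(- (\left(-5\right) \left(-3\right) + 3)\right) + 75 = 76 \left(- (\left(-5\right) \left(-3\right) + 3)\right) + 75 = 76 \left(- (15 + 3)\right) + 75 = 76 \left(\left(-1\right) 18\right) + 75 = 76 \left(-18\right) + 75 = -1368 + 75 = -1293$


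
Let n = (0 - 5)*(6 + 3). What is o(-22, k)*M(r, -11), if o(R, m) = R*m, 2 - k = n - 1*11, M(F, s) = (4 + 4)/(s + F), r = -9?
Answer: 2552/5 ≈ 510.40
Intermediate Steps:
n = -45 (n = -5*9 = -45)
M(F, s) = 8/(F + s)
k = 58 (k = 2 - (-45 - 1*11) = 2 - (-45 - 11) = 2 - 1*(-56) = 2 + 56 = 58)
o(-22, k)*M(r, -11) = (-22*58)*(8/(-9 - 11)) = -10208/(-20) = -10208*(-1)/20 = -1276*(-⅖) = 2552/5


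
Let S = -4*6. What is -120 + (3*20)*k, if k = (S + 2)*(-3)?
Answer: 3840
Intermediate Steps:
S = -24
k = 66 (k = (-24 + 2)*(-3) = -22*(-3) = 66)
-120 + (3*20)*k = -120 + (3*20)*66 = -120 + 60*66 = -120 + 3960 = 3840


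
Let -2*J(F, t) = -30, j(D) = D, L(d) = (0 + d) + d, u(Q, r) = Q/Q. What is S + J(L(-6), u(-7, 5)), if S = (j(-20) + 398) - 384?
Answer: 9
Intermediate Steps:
u(Q, r) = 1
L(d) = 2*d (L(d) = d + d = 2*d)
J(F, t) = 15 (J(F, t) = -½*(-30) = 15)
S = -6 (S = (-20 + 398) - 384 = 378 - 384 = -6)
S + J(L(-6), u(-7, 5)) = -6 + 15 = 9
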